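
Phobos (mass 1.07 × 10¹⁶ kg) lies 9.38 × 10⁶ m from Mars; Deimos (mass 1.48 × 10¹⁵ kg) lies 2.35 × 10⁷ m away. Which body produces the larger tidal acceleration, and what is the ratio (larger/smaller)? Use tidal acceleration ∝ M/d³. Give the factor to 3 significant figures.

Phobos, by a factor of ≈ 114

Tidal stretch scales as M/d³; compute that for each body.
Phobos: (1.07 × 10¹⁶) / (9.38 × 10⁶)³ = 1.297 × 10⁻⁵
Deimos: (1.48 × 10¹⁵) / (2.35 × 10⁷)³ = 1.140 × 10⁻⁷
Ratio (larger/smaller) = 114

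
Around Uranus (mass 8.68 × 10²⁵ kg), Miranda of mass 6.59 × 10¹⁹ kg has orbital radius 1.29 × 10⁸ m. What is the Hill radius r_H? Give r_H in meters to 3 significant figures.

8.16 × 10⁵ m

r_H ≈ a (m/3M)^(1/3)
    = (1.29 × 10⁸) × (6.59 × 10¹⁹ / (3 × 8.68 × 10²⁵))^(1/3)
    = 8.16 × 10⁵ m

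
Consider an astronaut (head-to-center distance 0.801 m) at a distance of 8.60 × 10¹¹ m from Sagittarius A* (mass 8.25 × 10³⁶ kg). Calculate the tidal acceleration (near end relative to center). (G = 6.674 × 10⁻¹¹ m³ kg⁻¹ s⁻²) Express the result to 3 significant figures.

1.39 × 10⁻⁹ m/s²

Δg = 2GMr/d³
   = 2 × (6.674 × 10⁻¹¹) × (8.25 × 10³⁶) × (0.801) / (8.60 × 10¹¹)³
   = 1.39 × 10⁻⁹ m/s²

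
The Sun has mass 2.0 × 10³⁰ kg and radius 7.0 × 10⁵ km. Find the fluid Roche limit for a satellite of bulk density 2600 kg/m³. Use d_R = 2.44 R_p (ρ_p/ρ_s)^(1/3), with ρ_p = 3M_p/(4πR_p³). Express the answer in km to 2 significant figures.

ρ_p = 3M_p/(4πR_p³) = 3 × (2.0 × 10³⁰) / (4π × (7.0 × 10⁸ m)³) = 1400 kg/m³
d_R = 2.44 × 7.0 × 10⁵ km × (1400/2600)^(1/3)
    = 1.4 × 10⁶ km

1.4 × 10⁶ km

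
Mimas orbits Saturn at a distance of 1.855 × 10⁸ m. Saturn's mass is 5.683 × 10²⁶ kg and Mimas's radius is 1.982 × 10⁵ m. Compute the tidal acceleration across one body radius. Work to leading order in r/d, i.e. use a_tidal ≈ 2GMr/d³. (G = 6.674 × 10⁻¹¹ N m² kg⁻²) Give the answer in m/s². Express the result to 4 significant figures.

2.355 × 10⁻³ m/s²

a_tidal = 2GMr/d³
        = 2 × (6.674 × 10⁻¹¹) × (5.683 × 10²⁶) × (1.982 × 10⁵) / (1.855 × 10⁸)³
        = 2.355 × 10⁻³ m/s²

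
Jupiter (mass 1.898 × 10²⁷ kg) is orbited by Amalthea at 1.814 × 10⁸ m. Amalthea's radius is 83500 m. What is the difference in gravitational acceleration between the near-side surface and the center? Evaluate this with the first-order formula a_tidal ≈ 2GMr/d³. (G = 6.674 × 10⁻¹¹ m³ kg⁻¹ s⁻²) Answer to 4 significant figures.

3.544 × 10⁻³ m/s²

Δg = 2GMr/d³
   = 2 × (6.674 × 10⁻¹¹) × (1.898 × 10²⁷) × (83500) / (1.814 × 10⁸)³
   = 3.544 × 10⁻³ m/s²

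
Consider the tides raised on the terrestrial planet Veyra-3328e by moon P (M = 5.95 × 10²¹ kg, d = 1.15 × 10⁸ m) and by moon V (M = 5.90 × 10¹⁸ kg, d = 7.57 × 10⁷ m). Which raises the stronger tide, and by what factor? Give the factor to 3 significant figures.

Moon P, by a factor of ≈ 288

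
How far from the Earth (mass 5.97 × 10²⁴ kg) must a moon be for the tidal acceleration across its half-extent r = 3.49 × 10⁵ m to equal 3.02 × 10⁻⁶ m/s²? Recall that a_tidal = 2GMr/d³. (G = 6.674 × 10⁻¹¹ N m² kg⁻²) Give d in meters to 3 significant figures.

4.52 × 10⁸ m

2GMr/d³ = a_tidal  ⇒  d = (2GMr / a_tidal)^(1/3)
d = (2 × 6.674×10⁻¹¹ × (5.97 × 10²⁴) × (3.49 × 10⁵) / (3.02 × 10⁻⁶))^(1/3)
  = 4.52 × 10⁸ m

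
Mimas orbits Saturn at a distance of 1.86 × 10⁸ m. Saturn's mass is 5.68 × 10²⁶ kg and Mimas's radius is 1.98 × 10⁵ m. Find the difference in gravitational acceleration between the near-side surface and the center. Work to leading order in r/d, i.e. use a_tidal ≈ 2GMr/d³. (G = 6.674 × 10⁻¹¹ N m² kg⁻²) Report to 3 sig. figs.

2.33 × 10⁻³ m/s²

Differencing GM/(d−r)² and GM/d² to first order in r/d gives 2GMr/d³.
Δa = 2GMr/d³
   = 2 × (6.674 × 10⁻¹¹) × (5.68 × 10²⁶) × (1.98 × 10⁵) / (1.86 × 10⁸)³
   = 2.33 × 10⁻³ m/s²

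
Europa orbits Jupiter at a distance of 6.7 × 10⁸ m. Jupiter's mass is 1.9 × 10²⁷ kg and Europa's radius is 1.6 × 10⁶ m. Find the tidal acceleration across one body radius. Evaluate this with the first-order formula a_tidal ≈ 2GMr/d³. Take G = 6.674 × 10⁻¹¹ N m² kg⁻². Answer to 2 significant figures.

1.3 × 10⁻³ m/s²

Δa = 2GMr/d³
   = 2 × (6.674 × 10⁻¹¹) × (1.9 × 10²⁷) × (1.6 × 10⁶) / (6.7 × 10⁸)³
   = 1.3 × 10⁻³ m/s²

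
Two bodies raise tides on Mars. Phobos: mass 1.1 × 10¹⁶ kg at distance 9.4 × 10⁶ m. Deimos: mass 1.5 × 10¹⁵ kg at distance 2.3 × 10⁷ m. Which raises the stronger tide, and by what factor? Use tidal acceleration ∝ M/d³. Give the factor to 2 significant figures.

Phobos, by a factor of ≈ 110

Tidal acceleration ∝ M/d³, so compare M/d³ for each.
Phobos: (1.1 × 10¹⁶) / (9.4 × 10⁶)³ = 1.324 × 10⁻⁵
Deimos: (1.5 × 10¹⁵) / (2.3 × 10⁷)³ = 1.233 × 10⁻⁷
Ratio (larger/smaller) = 110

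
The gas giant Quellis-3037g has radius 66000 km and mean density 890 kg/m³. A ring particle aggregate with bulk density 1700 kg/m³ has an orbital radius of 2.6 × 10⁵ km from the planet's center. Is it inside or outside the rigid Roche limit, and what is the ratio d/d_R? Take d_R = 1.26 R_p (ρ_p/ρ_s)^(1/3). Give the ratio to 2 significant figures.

outside; d/d_R ≈ 3.9

d_R = 1.26 × (66000 km) × (890/1700)^(1/3) = 67020 km
d/d_R = (2.6 × 10⁵) / (67020) = 3.9
Since d/d_R > 1, the body is outside the Roche limit.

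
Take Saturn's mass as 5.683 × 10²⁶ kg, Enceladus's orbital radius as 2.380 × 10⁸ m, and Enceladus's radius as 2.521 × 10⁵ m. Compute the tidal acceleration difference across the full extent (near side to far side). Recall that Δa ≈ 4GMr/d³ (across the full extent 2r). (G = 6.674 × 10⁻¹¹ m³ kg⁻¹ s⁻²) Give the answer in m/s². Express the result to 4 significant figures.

2.837 × 10⁻³ m/s²

a_tidal = 4GMr/d³
        = 4 × (6.674 × 10⁻¹¹) × (5.683 × 10²⁶) × (2.521 × 10⁵) / (2.380 × 10⁸)³
        = 2.837 × 10⁻³ m/s²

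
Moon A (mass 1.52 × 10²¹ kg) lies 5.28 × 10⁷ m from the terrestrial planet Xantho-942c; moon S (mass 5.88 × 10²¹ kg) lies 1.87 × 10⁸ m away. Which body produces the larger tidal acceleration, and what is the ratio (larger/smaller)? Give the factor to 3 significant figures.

The tide-raising term goes as M/d³ (the gradient of a 1/d² field).
Moon A: (1.52 × 10²¹) / (5.28 × 10⁷)³ = 1.033 × 10⁻²
Moon S: (5.88 × 10²¹) / (1.87 × 10⁸)³ = 8.992 × 10⁻⁴
Ratio (larger/smaller) = 11.5

Moon A, by a factor of ≈ 11.5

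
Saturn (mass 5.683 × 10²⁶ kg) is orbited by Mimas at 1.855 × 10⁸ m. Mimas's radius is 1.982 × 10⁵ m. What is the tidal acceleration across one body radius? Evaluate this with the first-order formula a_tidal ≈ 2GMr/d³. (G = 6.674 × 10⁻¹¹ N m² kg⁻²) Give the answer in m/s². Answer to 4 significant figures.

Δg = 2GMr/d³
   = 2 × (6.674 × 10⁻¹¹) × (5.683 × 10²⁶) × (1.982 × 10⁵) / (1.855 × 10⁸)³
   = 2.355 × 10⁻³ m/s²

2.355 × 10⁻³ m/s²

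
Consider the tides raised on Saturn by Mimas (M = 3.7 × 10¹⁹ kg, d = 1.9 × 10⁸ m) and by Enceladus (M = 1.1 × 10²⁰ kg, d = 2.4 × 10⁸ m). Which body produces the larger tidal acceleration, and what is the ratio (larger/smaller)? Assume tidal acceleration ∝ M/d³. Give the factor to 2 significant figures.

Tidal stretch scales as M/d³; compute that for each body.
Mimas: (3.7 × 10¹⁹) / (1.9 × 10⁸)³ = 5.394 × 10⁻⁶
Enceladus: (1.1 × 10²⁰) / (2.4 × 10⁸)³ = 7.957 × 10⁻⁶
Ratio (larger/smaller) = 1.5

Enceladus, by a factor of ≈ 1.5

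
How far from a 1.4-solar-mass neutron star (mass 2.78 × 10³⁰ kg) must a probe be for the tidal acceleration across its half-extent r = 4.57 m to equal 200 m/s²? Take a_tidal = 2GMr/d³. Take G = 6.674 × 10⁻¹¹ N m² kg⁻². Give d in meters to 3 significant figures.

2.04 × 10⁶ m

2GMr/d³ = a_tidal  ⇒  d = (2GMr / a_tidal)^(1/3)
d = (2 × 6.674×10⁻¹¹ × (2.78 × 10³⁰) × (4.57) / (200))^(1/3)
  = 2.04 × 10⁶ m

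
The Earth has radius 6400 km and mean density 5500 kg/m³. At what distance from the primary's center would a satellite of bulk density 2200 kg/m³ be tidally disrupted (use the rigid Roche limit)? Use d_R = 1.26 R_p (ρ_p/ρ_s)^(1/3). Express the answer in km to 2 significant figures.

11000 km

d_R = 1.26 × 6400 km × (5500/2200)^(1/3)
    = 11000 km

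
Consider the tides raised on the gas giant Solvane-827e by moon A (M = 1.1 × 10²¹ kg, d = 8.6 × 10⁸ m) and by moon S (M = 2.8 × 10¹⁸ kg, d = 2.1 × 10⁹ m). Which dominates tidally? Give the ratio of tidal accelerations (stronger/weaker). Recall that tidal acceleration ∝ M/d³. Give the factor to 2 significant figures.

Moon A, by a factor of ≈ 5700

Compare M/d³ for the two perturbers:
Moon A: (1.1 × 10²¹) / (8.6 × 10⁸)³ = 1.729 × 10⁻⁶
Moon S: (2.8 × 10¹⁸) / (2.1 × 10⁹)³ = 3.023 × 10⁻¹⁰
Ratio (larger/smaller) = 5700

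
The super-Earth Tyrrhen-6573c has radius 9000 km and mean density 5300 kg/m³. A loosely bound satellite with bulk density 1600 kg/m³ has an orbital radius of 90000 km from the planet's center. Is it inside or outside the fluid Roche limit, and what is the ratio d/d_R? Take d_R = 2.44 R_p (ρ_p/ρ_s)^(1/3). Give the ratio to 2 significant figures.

outside; d/d_R ≈ 2.7

d_R = 2.44 × (9000 km) × (5300/1600)^(1/3) = 32740 km
d/d_R = (90000) / (32740) = 2.7
Since d/d_R > 1, the body is outside the Roche limit.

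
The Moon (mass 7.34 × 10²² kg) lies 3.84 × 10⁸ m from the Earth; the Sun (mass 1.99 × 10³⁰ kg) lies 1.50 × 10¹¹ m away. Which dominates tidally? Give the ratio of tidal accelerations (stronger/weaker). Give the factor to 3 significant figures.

The Moon, by a factor of ≈ 2.20

Compare M/d³ for the two perturbers:
The Moon: (7.34 × 10²²) / (3.84 × 10⁸)³ = 1.296 × 10⁻³
The Sun: (1.99 × 10³⁰) / (1.50 × 10¹¹)³ = 5.896 × 10⁻⁴
Ratio (larger/smaller) = 2.20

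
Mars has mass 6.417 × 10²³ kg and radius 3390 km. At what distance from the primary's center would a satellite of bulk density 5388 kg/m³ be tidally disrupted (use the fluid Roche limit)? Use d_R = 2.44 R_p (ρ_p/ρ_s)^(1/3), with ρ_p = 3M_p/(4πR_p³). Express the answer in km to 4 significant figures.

7447 km

ρ_p = 3M_p/(4πR_p³) = 3 × (6.417 × 10²³) / (4π × (3.390 × 10⁶ m)³) = 3932 kg/m³
d_R = 2.44 × 3390 km × (3932/5388)^(1/3)
    = 7447 km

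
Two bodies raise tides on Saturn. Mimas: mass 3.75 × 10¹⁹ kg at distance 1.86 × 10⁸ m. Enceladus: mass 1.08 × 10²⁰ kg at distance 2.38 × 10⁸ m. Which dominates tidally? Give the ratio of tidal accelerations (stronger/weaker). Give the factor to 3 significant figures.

The tide-raising term goes as M/d³ (the gradient of a 1/d² field).
Mimas: (3.75 × 10¹⁹) / (1.86 × 10⁸)³ = 5.828 × 10⁻⁶
Enceladus: (1.08 × 10²⁰) / (2.38 × 10⁸)³ = 8.011 × 10⁻⁶
Ratio (larger/smaller) = 1.37

Enceladus, by a factor of ≈ 1.37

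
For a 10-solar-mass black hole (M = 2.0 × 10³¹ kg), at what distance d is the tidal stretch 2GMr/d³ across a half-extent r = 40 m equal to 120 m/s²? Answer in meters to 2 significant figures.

2GMr/d³ = a_tidal  ⇒  d = (2GMr / a_tidal)^(1/3)
d = (2 × 6.674×10⁻¹¹ × (2.0 × 10³¹) × (40) / (120))^(1/3)
  = 9.6 × 10⁶ m

9.6 × 10⁶ m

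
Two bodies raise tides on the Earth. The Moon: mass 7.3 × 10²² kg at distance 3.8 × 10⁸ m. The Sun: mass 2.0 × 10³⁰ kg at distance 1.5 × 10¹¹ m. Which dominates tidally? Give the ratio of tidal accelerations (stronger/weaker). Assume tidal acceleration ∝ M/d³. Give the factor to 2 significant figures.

The tide-raising term goes as M/d³ (the gradient of a 1/d² field).
The Moon: (7.3 × 10²²) / (3.8 × 10⁸)³ = 1.330 × 10⁻³
The Sun: (2.0 × 10³⁰) / (1.5 × 10¹¹)³ = 5.926 × 10⁻⁴
Ratio (larger/smaller) = 2.2

The Moon, by a factor of ≈ 2.2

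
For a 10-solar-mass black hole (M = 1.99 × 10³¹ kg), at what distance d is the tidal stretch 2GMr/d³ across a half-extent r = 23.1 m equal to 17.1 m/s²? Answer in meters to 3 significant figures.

1.53 × 10⁷ m

2GMr/d³ = a_tidal  ⇒  d = (2GMr / a_tidal)^(1/3)
d = (2 × 6.674×10⁻¹¹ × (1.99 × 10³¹) × (23.1) / (17.1))^(1/3)
  = 1.53 × 10⁷ m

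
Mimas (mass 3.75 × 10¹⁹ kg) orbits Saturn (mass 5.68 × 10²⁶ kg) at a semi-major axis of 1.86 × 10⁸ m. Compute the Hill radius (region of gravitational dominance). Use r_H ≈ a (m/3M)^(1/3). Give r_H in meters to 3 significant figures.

r_H ≈ a (m/3M)^(1/3)
    = (1.86 × 10⁸) × (3.75 × 10¹⁹ / (3 × 5.68 × 10²⁶))^(1/3)
    = 5.21 × 10⁵ m

5.21 × 10⁵ m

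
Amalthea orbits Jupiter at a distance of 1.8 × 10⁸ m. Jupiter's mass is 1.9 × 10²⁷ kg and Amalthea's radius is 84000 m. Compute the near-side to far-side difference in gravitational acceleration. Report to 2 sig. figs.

7.3 × 10⁻³ m/s²

The field gradient is 2GM/d³; across the full diameter 2r the difference is 4GMr/d³.
Δg = 4GMr/d³
   = 4 × (6.674 × 10⁻¹¹) × (1.9 × 10²⁷) × (84000) / (1.8 × 10⁸)³
   = 7.3 × 10⁻³ m/s²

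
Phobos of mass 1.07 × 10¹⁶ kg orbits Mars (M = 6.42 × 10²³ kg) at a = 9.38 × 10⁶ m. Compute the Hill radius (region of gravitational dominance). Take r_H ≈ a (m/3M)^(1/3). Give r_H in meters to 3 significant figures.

1.66 × 10⁴ m

r_H ≈ a (m/3M)^(1/3)
    = (9.38 × 10⁶) × (1.07 × 10¹⁶ / (3 × 6.42 × 10²³))^(1/3)
    = 1.66 × 10⁴ m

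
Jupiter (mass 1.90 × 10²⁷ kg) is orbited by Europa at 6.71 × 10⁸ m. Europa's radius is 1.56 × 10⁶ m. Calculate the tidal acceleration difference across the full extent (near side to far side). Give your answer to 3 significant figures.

Differencing GM/(d−r)² and GM/(d+r)² to first order in r/d gives 4GMr/d³.
a_tidal = 4GMr/d³
        = 4 × (6.674 × 10⁻¹¹) × (1.90 × 10²⁷) × (1.56 × 10⁶) / (6.71 × 10⁸)³
        = 2.62 × 10⁻³ m/s²

2.62 × 10⁻³ m/s²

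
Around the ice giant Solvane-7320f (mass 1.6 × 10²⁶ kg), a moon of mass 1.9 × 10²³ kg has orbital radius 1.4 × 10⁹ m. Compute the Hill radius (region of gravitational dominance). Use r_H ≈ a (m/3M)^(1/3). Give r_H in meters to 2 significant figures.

r_H ≈ a (m/3M)^(1/3)
    = (1.4 × 10⁹) × (1.9 × 10²³ / (3 × 1.6 × 10²⁶))^(1/3)
    = 1.0 × 10⁸ m

1.0 × 10⁸ m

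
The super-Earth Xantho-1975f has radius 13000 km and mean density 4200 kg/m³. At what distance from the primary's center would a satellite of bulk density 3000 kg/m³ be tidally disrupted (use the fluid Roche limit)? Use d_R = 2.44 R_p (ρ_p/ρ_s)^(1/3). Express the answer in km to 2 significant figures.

35000 km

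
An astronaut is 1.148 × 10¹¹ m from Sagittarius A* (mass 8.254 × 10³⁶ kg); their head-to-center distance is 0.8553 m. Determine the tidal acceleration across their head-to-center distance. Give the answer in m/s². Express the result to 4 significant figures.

The tidal stretch is the gradient of GM/d² times the body's extent r, hence the 1/d³ dependence.
a_tidal = 2GMr/d³
        = 2 × (6.674 × 10⁻¹¹) × (8.254 × 10³⁶) × (0.8553) / (1.148 × 10¹¹)³
        = 6.228 × 10⁻⁷ m/s²

6.228 × 10⁻⁷ m/s²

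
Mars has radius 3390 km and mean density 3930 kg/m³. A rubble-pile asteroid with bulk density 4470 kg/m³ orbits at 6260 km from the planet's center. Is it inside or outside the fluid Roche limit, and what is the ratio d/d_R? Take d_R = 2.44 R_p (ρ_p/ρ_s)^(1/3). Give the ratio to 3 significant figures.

inside; d/d_R ≈ 0.790

d_R = 2.44 × (3390 km) × (3930/4470)^(1/3) = 7924 km
d/d_R = (6260) / (7924) = 0.790
Since d/d_R < 1, the body is inside the Roche limit.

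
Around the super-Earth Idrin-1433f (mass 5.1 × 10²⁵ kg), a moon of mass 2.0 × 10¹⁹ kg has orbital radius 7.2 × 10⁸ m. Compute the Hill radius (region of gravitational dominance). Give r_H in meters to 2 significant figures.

r_H ≈ a (m/3M)^(1/3)
    = (7.2 × 10⁸) × (2.0 × 10¹⁹ / (3 × 5.1 × 10²⁵))^(1/3)
    = 3.7 × 10⁶ m

3.7 × 10⁶ m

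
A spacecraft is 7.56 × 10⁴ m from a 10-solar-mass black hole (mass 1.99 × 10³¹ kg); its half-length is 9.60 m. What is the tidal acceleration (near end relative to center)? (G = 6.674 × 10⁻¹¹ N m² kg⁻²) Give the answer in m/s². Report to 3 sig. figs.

Since r ≪ d, expand the inverse-square field across one radius to get the leading 2GMr/d³ term.
Δa = 2GMr/d³
   = 2 × (6.674 × 10⁻¹¹) × (1.99 × 10³¹) × (9.60) / (7.56 × 10⁴)³
   = 5.90 × 10⁷ m/s²

5.90 × 10⁷ m/s²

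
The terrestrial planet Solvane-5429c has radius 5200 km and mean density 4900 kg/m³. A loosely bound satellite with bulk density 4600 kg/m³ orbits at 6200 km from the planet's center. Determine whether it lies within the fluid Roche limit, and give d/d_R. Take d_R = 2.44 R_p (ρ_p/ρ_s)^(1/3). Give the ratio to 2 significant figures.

inside; d/d_R ≈ 0.48

d_R = 2.44 × (5200 km) × (4900/4600)^(1/3) = 12960 km
d/d_R = (6200) / (12960) = 0.48
Since d/d_R < 1, the body is inside the Roche limit.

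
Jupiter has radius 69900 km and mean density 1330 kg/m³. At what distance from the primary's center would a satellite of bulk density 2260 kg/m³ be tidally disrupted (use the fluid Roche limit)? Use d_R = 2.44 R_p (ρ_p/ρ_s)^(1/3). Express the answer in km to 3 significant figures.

1.43 × 10⁵ km

d_R = 2.44 × 69900 km × (1330/2260)^(1/3)
    = 1.43 × 10⁵ km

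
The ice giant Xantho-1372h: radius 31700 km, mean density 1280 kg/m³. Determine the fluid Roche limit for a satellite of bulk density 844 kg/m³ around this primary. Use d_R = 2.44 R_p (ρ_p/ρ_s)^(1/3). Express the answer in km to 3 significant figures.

88900 km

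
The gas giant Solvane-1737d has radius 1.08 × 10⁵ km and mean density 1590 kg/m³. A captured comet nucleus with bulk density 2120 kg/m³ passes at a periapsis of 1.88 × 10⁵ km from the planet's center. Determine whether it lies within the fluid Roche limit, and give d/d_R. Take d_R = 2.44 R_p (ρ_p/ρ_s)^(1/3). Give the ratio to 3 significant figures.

inside; d/d_R ≈ 0.785

d_R = 2.44 × (1.08 × 10⁵ km) × (1590/2120)^(1/3) = 2.394 × 10⁵ km
d/d_R = (1.88 × 10⁵) / (2.394 × 10⁵) = 0.785
Since d/d_R < 1, the body is inside the Roche limit.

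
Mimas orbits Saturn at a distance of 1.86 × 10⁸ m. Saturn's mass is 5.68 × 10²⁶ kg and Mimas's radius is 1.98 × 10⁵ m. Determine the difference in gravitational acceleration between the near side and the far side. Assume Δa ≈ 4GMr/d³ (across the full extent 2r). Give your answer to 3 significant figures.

Δg = 4GMr/d³
   = 4 × (6.674 × 10⁻¹¹) × (5.68 × 10²⁶) × (1.98 × 10⁵) / (1.86 × 10⁸)³
   = 4.67 × 10⁻³ m/s²

4.67 × 10⁻³ m/s²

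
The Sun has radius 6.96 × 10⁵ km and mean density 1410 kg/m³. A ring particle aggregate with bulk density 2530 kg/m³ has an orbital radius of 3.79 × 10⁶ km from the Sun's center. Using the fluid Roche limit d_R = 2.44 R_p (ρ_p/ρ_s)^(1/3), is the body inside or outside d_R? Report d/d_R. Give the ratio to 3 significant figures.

outside; d/d_R ≈ 2.71

d_R = 2.44 × (6.96 × 10⁵ km) × (1410/2530)^(1/3) = 1.398 × 10⁶ km
d/d_R = (3.79 × 10⁶) / (1.398 × 10⁶) = 2.71
Since d/d_R > 1, the body is outside the Roche limit.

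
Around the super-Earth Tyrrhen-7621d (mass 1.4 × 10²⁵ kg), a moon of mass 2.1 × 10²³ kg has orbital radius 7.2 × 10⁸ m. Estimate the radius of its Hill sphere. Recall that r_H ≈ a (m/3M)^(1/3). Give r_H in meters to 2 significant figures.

1.2 × 10⁸ m

r_H ≈ a (m/3M)^(1/3)
    = (7.2 × 10⁸) × (2.1 × 10²³ / (3 × 1.4 × 10²⁵))^(1/3)
    = 1.2 × 10⁸ m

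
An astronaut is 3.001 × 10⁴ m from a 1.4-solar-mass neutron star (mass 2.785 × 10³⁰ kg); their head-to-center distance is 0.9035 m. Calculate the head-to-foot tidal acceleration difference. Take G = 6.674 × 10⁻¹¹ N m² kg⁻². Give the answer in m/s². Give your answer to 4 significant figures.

2.485 × 10⁷ m/s²

a_tidal = 4GMr/d³
        = 4 × (6.674 × 10⁻¹¹) × (2.785 × 10³⁰) × (0.9035) / (3.001 × 10⁴)³
        = 2.485 × 10⁷ m/s²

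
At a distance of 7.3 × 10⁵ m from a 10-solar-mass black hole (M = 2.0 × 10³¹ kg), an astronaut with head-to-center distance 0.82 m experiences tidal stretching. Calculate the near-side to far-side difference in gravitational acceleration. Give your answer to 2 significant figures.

1.1 × 10⁴ m/s²

Δa = 4GMr/d³
   = 4 × (6.674 × 10⁻¹¹) × (2.0 × 10³¹) × (0.82) / (7.3 × 10⁵)³
   = 1.1 × 10⁴ m/s²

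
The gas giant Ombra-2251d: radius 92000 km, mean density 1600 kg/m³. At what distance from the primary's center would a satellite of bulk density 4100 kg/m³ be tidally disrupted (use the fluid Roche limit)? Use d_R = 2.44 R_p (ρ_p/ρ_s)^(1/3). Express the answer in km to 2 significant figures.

d_R = 2.44 × 92000 km × (1600/4100)^(1/3)
    = 1.6 × 10⁵ km

1.6 × 10⁵ km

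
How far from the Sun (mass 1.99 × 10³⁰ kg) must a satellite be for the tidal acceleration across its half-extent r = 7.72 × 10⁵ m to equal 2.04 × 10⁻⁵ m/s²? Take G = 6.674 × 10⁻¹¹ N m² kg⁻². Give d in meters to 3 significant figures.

2.16 × 10¹⁰ m

2GMr/d³ = a_tidal  ⇒  d = (2GMr / a_tidal)^(1/3)
d = (2 × 6.674×10⁻¹¹ × (1.99 × 10³⁰) × (7.72 × 10⁵) / (2.04 × 10⁻⁵))^(1/3)
  = 2.16 × 10¹⁰ m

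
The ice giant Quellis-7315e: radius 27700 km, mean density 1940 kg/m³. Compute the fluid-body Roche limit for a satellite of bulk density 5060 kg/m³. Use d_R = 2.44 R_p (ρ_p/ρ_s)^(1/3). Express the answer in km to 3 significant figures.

49100 km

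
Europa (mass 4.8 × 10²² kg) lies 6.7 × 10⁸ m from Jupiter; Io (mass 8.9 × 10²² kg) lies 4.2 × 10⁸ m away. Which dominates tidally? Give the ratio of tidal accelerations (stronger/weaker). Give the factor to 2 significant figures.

Io, by a factor of ≈ 7.5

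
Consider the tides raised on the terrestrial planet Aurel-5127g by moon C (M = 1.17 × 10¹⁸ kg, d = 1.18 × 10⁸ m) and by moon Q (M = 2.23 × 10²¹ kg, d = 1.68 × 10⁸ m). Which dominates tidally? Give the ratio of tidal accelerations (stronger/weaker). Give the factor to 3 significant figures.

Moon Q, by a factor of ≈ 660

The tide-raising term goes as M/d³ (the gradient of a 1/d² field).
Moon C: (1.17 × 10¹⁸) / (1.18 × 10⁸)³ = 7.121 × 10⁻⁷
Moon Q: (2.23 × 10²¹) / (1.68 × 10⁸)³ = 4.703 × 10⁻⁴
Ratio (larger/smaller) = 660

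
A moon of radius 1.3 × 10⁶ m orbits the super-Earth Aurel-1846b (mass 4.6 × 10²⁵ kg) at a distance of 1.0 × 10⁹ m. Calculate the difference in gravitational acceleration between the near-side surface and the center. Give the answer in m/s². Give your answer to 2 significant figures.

8.0 × 10⁻⁶ m/s²

Δg = 2GMr/d³
   = 2 × (6.674 × 10⁻¹¹) × (4.6 × 10²⁵) × (1.3 × 10⁶) / (1.0 × 10⁹)³
   = 8.0 × 10⁻⁶ m/s²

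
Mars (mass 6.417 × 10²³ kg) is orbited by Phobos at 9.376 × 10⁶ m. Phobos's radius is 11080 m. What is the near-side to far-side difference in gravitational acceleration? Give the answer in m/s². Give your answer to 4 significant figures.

Δg = 4GMr/d³
   = 4 × (6.674 × 10⁻¹¹) × (6.417 × 10²³) × (11080) / (9.376 × 10⁶)³
   = 2.303 × 10⁻³ m/s²

2.303 × 10⁻³ m/s²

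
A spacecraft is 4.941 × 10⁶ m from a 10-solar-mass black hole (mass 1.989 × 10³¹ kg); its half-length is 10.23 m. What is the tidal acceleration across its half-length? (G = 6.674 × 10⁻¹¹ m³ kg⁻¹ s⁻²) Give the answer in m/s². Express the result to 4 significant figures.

2.252 × 10² m/s²

Since r ≪ d, expand the inverse-square field across one radius to get the leading 2GMr/d³ term.
Δa = 2GMr/d³
   = 2 × (6.674 × 10⁻¹¹) × (1.989 × 10³¹) × (10.23) / (4.941 × 10⁶)³
   = 2.252 × 10² m/s²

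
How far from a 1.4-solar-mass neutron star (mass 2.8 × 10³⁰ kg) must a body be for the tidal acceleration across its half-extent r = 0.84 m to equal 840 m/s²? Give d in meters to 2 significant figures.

7.2 × 10⁵ m

2GMr/d³ = a_tidal  ⇒  d = (2GMr / a_tidal)^(1/3)
d = (2 × 6.674×10⁻¹¹ × (2.8 × 10³⁰) × (0.84) / (840))^(1/3)
  = 7.2 × 10⁵ m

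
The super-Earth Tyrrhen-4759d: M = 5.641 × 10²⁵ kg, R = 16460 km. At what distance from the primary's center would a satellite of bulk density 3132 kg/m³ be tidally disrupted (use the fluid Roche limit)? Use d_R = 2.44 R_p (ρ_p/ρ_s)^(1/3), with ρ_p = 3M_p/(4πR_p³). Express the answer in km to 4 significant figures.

ρ_p = 3M_p/(4πR_p³) = 3 × (5.641 × 10²⁵) / (4π × (1.646 × 10⁷ m)³) = 3020 kg/m³
d_R = 2.44 × 16460 km × (3020/3132)^(1/3)
    = 39680 km

39680 km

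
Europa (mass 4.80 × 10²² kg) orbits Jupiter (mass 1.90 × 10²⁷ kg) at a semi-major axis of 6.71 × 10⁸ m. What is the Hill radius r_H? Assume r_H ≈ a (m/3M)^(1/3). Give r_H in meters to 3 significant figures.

1.37 × 10⁷ m

r_H ≈ a (m/3M)^(1/3)
    = (6.71 × 10⁸) × (4.80 × 10²² / (3 × 1.90 × 10²⁷))^(1/3)
    = 1.37 × 10⁷ m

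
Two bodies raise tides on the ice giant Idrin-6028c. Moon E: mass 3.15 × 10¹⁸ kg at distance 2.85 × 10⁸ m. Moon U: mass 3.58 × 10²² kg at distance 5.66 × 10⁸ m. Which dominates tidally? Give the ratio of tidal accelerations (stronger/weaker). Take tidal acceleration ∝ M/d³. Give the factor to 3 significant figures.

The tide-raising term goes as M/d³ (the gradient of a 1/d² field).
Moon E: (3.15 × 10¹⁸) / (2.85 × 10⁸)³ = 1.361 × 10⁻⁷
Moon U: (3.58 × 10²²) / (5.66 × 10⁸)³ = 1.974 × 10⁻⁴
Ratio (larger/smaller) = 1450

Moon U, by a factor of ≈ 1450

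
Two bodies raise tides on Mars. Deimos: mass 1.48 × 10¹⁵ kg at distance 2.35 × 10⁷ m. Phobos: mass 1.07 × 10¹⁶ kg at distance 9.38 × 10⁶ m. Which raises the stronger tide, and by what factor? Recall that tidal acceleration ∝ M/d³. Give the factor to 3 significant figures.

Phobos, by a factor of ≈ 114

Tidal stretch scales as M/d³; compute that for each body.
Deimos: (1.48 × 10¹⁵) / (2.35 × 10⁷)³ = 1.140 × 10⁻⁷
Phobos: (1.07 × 10¹⁶) / (9.38 × 10⁶)³ = 1.297 × 10⁻⁵
Ratio (larger/smaller) = 114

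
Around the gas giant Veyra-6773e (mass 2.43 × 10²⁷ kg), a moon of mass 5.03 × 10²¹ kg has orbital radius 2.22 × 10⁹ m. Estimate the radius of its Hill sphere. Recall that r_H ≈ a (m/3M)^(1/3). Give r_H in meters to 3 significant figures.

r_H ≈ a (m/3M)^(1/3)
    = (2.22 × 10⁹) × (5.03 × 10²¹ / (3 × 2.43 × 10²⁷))^(1/3)
    = 1.96 × 10⁷ m

1.96 × 10⁷ m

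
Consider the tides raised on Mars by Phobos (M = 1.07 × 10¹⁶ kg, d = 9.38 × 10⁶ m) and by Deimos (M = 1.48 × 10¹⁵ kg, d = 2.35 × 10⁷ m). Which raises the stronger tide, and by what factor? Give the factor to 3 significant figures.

Tidal acceleration ∝ M/d³, so compare M/d³ for each.
Phobos: (1.07 × 10¹⁶) / (9.38 × 10⁶)³ = 1.297 × 10⁻⁵
Deimos: (1.48 × 10¹⁵) / (2.35 × 10⁷)³ = 1.140 × 10⁻⁷
Ratio (larger/smaller) = 114

Phobos, by a factor of ≈ 114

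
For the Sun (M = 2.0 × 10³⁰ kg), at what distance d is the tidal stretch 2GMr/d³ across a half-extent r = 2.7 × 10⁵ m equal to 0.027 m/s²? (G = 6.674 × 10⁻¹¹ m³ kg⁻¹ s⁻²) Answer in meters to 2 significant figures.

1.4 × 10⁹ m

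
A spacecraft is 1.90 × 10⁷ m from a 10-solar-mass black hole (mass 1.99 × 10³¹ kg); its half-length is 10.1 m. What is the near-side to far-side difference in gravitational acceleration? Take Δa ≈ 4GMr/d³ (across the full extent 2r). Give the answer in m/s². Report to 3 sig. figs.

7.82 m/s²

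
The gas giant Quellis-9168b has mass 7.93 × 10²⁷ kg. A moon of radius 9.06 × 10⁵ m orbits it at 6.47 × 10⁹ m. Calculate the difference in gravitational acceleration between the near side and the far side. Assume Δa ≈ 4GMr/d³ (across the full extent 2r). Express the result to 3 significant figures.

7.08 × 10⁻⁶ m/s²

Δg = 4GMr/d³
   = 4 × (6.674 × 10⁻¹¹) × (7.93 × 10²⁷) × (9.06 × 10⁵) / (6.47 × 10⁹)³
   = 7.08 × 10⁻⁶ m/s²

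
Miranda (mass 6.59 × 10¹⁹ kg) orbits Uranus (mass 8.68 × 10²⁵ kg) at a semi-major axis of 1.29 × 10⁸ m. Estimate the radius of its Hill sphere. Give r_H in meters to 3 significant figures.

r_H ≈ a (m/3M)^(1/3)
    = (1.29 × 10⁸) × (6.59 × 10¹⁹ / (3 × 8.68 × 10²⁵))^(1/3)
    = 8.16 × 10⁵ m

8.16 × 10⁵ m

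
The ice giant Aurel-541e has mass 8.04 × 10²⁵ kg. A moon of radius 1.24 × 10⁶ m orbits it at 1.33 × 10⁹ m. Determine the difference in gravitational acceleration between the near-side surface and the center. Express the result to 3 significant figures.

5.66 × 10⁻⁶ m/s²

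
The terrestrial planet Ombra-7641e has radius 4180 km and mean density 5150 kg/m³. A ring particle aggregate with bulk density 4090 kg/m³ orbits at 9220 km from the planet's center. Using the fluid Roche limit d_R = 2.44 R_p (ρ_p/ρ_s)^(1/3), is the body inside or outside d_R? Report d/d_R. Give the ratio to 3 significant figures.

inside; d/d_R ≈ 0.837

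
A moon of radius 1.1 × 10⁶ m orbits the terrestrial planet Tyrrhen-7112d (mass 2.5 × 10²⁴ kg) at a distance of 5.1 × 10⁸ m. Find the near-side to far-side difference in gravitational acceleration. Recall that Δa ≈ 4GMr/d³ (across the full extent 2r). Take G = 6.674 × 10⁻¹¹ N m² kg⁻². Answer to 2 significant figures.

5.5 × 10⁻⁶ m/s²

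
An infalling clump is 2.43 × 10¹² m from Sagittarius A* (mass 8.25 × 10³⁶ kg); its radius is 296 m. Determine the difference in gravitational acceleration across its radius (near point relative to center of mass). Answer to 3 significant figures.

2.27 × 10⁻⁸ m/s²

a_tidal = 2GMr/d³
        = 2 × (6.674 × 10⁻¹¹) × (8.25 × 10³⁶) × (296) / (2.43 × 10¹²)³
        = 2.27 × 10⁻⁸ m/s²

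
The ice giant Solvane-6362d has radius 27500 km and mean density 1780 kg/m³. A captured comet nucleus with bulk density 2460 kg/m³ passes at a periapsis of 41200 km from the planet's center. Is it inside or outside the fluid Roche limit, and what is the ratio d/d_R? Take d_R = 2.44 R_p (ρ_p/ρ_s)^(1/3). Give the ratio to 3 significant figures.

d_R = 2.44 × (27500 km) × (1780/2460)^(1/3) = 60240 km
d/d_R = (41200) / (60240) = 0.684
Since d/d_R < 1, the body is inside the Roche limit.

inside; d/d_R ≈ 0.684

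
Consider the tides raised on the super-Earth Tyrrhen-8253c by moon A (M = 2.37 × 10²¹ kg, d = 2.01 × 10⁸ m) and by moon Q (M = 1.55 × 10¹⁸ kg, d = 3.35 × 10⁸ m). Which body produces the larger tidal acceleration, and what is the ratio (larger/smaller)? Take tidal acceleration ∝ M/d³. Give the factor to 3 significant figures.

Tidal acceleration ∝ M/d³, so compare M/d³ for each.
Moon A: (2.37 × 10²¹) / (2.01 × 10⁸)³ = 2.919 × 10⁻⁴
Moon Q: (1.55 × 10¹⁸) / (3.35 × 10⁸)³ = 4.123 × 10⁻⁸
Ratio (larger/smaller) = 7080

Moon A, by a factor of ≈ 7080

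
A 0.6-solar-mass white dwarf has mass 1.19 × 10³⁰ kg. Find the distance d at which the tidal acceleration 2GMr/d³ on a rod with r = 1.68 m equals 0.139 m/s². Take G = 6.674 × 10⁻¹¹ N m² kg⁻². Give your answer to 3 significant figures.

1.24 × 10⁷ m

2GMr/d³ = a_tidal  ⇒  d = (2GMr / a_tidal)^(1/3)
d = (2 × 6.674×10⁻¹¹ × (1.19 × 10³⁰) × (1.68) / (0.139))^(1/3)
  = 1.24 × 10⁷ m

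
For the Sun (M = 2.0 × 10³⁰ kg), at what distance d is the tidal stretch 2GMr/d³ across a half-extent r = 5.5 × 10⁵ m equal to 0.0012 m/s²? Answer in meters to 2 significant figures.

5.0 × 10⁹ m

2GMr/d³ = a_tidal  ⇒  d = (2GMr / a_tidal)^(1/3)
d = (2 × 6.674×10⁻¹¹ × (2.0 × 10³⁰) × (5.5 × 10⁵) / (0.0012))^(1/3)
  = 5.0 × 10⁹ m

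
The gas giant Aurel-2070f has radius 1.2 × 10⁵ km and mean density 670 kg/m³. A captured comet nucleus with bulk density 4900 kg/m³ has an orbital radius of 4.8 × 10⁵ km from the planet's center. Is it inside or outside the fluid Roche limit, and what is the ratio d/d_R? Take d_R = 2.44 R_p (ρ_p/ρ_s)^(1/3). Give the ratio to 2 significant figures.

d_R = 2.44 × (1.2 × 10⁵ km) × (670/4900)^(1/3) = 1.508 × 10⁵ km
d/d_R = (4.8 × 10⁵) / (1.508 × 10⁵) = 3.2
Since d/d_R > 1, the body is outside the Roche limit.

outside; d/d_R ≈ 3.2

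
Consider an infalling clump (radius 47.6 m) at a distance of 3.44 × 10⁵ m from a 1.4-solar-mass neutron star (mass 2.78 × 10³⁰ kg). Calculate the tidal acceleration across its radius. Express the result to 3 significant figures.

a_tidal = 2GMr/d³
        = 2 × (6.674 × 10⁻¹¹) × (2.78 × 10³⁰) × (47.6) / (3.44 × 10⁵)³
        = 4.34 × 10⁵ m/s²

4.34 × 10⁵ m/s²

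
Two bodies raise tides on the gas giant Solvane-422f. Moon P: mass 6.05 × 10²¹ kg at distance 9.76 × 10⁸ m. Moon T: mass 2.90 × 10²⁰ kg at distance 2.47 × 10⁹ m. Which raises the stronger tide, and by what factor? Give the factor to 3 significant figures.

Moon P, by a factor of ≈ 338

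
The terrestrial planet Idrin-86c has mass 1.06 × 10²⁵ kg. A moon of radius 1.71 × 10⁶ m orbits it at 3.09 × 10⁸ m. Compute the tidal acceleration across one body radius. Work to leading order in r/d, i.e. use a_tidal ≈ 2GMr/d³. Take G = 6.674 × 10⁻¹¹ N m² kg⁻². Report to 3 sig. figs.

The tidal stretch is the gradient of GM/d² times the body's extent r, hence the 1/d³ dependence.
Δa = 2GMr/d³
   = 2 × (6.674 × 10⁻¹¹) × (1.06 × 10²⁵) × (1.71 × 10⁶) / (3.09 × 10⁸)³
   = 8.20 × 10⁻⁵ m/s²

8.20 × 10⁻⁵ m/s²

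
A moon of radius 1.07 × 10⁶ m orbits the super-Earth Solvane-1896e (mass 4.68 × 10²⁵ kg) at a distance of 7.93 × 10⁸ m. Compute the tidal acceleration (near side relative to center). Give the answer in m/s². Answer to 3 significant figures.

1.34 × 10⁻⁵ m/s²

Differencing GM/(d−r)² and GM/d² to first order in r/d gives 2GMr/d³.
Δa = 2GMr/d³
   = 2 × (6.674 × 10⁻¹¹) × (4.68 × 10²⁵) × (1.07 × 10⁶) / (7.93 × 10⁸)³
   = 1.34 × 10⁻⁵ m/s²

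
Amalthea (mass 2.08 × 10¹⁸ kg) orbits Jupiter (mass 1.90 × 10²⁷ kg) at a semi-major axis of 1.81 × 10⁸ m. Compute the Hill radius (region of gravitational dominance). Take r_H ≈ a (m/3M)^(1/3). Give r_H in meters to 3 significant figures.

1.29 × 10⁵ m

r_H ≈ a (m/3M)^(1/3)
    = (1.81 × 10⁸) × (2.08 × 10¹⁸ / (3 × 1.90 × 10²⁷))^(1/3)
    = 1.29 × 10⁵ m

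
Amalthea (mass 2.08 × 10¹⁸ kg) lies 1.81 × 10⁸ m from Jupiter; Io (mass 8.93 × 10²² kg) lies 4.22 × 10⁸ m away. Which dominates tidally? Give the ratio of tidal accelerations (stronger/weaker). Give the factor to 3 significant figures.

Io, by a factor of ≈ 3390

Tidal stretch scales as M/d³; compute that for each body.
Amalthea: (2.08 × 10¹⁸) / (1.81 × 10⁸)³ = 3.508 × 10⁻⁷
Io: (8.93 × 10²²) / (4.22 × 10⁸)³ = 1.188 × 10⁻³
Ratio (larger/smaller) = 3390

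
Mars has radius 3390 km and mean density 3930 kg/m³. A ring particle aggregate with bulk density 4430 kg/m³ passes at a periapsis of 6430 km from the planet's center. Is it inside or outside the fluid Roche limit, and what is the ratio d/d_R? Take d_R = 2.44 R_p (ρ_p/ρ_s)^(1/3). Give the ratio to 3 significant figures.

d_R = 2.44 × (3390 km) × (3930/4430)^(1/3) = 7948 km
d/d_R = (6430) / (7948) = 0.809
Since d/d_R < 1, the body is inside the Roche limit.

inside; d/d_R ≈ 0.809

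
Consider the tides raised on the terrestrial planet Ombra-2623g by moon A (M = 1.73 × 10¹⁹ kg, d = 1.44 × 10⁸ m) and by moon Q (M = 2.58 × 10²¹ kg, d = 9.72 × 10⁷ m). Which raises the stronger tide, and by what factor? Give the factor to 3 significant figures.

Tidal acceleration ∝ M/d³, so compare M/d³ for each.
Moon A: (1.73 × 10¹⁹) / (1.44 × 10⁸)³ = 5.794 × 10⁻⁶
Moon Q: (2.58 × 10²¹) / (9.72 × 10⁷)³ = 2.809 × 10⁻³
Ratio (larger/smaller) = 485

Moon Q, by a factor of ≈ 485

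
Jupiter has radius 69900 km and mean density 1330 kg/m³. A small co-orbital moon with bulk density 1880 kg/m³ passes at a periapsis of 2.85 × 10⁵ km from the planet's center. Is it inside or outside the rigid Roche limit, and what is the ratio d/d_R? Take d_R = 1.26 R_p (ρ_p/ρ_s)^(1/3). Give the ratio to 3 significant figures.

d_R = 1.26 × (69900 km) × (1330/1880)^(1/3) = 78480 km
d/d_R = (2.85 × 10⁵) / (78480) = 3.63
Since d/d_R > 1, the body is outside the Roche limit.

outside; d/d_R ≈ 3.63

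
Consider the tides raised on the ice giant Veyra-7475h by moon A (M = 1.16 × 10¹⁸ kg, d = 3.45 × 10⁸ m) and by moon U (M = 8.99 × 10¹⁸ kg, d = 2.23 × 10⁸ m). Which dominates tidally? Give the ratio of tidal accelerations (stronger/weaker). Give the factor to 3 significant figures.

Moon U, by a factor of ≈ 28.7

Compare M/d³ for the two perturbers:
Moon A: (1.16 × 10¹⁸) / (3.45 × 10⁸)³ = 2.825 × 10⁻⁸
Moon U: (8.99 × 10¹⁸) / (2.23 × 10⁸)³ = 8.107 × 10⁻⁷
Ratio (larger/smaller) = 28.7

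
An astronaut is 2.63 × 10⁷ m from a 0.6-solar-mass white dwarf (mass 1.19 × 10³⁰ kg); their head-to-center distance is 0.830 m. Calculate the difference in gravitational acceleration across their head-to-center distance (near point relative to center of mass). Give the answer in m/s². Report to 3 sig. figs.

7.25 × 10⁻³ m/s²

a_tidal = 2GMr/d³
        = 2 × (6.674 × 10⁻¹¹) × (1.19 × 10³⁰) × (0.830) / (2.63 × 10⁷)³
        = 7.25 × 10⁻³ m/s²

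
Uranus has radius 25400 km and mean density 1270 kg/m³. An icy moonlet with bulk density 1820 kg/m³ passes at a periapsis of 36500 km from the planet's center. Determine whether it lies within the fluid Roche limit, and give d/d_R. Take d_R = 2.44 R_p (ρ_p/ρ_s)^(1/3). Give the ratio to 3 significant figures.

d_R = 2.44 × (25400 km) × (1270/1820)^(1/3) = 54970 km
d/d_R = (36500) / (54970) = 0.664
Since d/d_R < 1, the body is inside the Roche limit.

inside; d/d_R ≈ 0.664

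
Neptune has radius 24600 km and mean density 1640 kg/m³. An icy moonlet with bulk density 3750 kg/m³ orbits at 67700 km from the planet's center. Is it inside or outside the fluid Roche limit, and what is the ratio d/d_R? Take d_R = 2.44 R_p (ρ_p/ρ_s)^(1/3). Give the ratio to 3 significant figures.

outside; d/d_R ≈ 1.49

d_R = 2.44 × (24600 km) × (1640/3750)^(1/3) = 45560 km
d/d_R = (67700) / (45560) = 1.49
Since d/d_R > 1, the body is outside the Roche limit.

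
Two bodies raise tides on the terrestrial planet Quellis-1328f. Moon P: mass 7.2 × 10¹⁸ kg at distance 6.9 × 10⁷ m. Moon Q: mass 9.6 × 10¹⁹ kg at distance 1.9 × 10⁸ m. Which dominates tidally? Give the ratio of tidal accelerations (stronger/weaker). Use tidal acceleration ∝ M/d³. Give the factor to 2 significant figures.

Tidal acceleration ∝ M/d³, so compare M/d³ for each.
Moon P: (7.2 × 10¹⁸) / (6.9 × 10⁷)³ = 2.192 × 10⁻⁵
Moon Q: (9.6 × 10¹⁹) / (1.9 × 10⁸)³ = 1.400 × 10⁻⁵
Ratio (larger/smaller) = 1.6

Moon P, by a factor of ≈ 1.6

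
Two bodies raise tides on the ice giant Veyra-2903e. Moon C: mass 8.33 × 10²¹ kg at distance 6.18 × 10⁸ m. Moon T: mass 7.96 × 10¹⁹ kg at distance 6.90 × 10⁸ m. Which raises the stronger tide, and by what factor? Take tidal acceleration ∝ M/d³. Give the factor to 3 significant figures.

Moon C, by a factor of ≈ 146

Tidal stretch scales as M/d³; compute that for each body.
Moon C: (8.33 × 10²¹) / (6.18 × 10⁸)³ = 3.529 × 10⁻⁵
Moon T: (7.96 × 10¹⁹) / (6.90 × 10⁸)³ = 2.423 × 10⁻⁷
Ratio (larger/smaller) = 146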